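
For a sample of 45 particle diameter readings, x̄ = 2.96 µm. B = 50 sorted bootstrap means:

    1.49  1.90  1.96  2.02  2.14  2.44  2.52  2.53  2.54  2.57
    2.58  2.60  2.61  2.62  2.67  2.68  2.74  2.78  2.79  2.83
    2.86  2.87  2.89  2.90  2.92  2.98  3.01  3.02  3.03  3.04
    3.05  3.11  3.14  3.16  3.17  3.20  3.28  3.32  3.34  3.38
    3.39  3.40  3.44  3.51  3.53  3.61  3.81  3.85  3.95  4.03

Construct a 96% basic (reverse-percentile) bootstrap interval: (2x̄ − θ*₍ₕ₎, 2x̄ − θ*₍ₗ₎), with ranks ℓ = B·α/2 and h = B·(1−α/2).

(1.97, 4.43)

Percentile endpoints at ranks 1 and 49: θ*₍1₎ = 1.49, θ*₍49₎ = 3.95.
Basic interval reflects these around x̄:
  lower = 2 × 2.96 − 3.95 = 1.97
  upper = 2 × 2.96 − 1.49 = 4.43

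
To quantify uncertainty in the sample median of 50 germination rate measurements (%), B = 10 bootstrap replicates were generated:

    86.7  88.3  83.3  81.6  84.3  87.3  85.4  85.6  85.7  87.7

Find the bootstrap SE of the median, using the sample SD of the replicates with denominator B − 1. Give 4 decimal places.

SE* = 2.0771

Bootstrap SE is the standard deviation of the 10 replicate medians.
Mean of replicates: (86.7 + 88.3 + 83.3 + 81.6 + 84.3 + 87.3 + 85.4 + 85.6 + 85.7 + 87.7) / 10 = 855.90000 / 10 = 85.59000
Sum of squared deviations: (+1.11000)² + (+2.71000)² + (−2.29000)² + (−3.99000)² + (−1.29000)² + (+1.71000)² + (−0.19000)² + (+0.01000)² + (+0.11000)² + (+2.11000)² = 38.82900
Variance = 38.82900 / 9 = 4.31433
SE* = √4.31433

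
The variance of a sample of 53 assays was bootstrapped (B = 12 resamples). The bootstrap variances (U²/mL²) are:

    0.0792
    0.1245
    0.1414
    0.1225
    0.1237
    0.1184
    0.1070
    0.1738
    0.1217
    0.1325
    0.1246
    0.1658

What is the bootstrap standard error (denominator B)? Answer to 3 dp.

Bootstrap SE is the standard deviation of the 12 replicate variances.
Mean of replicates: (0.0792 + 0.1245 + 0.1414 + 0.1225 + 0.1237 + 0.1184 + 0.1070 + 0.1738 + 0.1217 + 0.1325 + 0.1246 + 0.1658) / 12 = 1.53510 / 12 = 0.12793
Sum of squared deviations: (−0.04873)² + (−0.00343)² + (+0.01347)² + (−0.00543)² + (−0.00423)² + (−0.00953)² + (−0.02093)² + (+0.04587)² + (−0.00623)² + (+0.00457)² + (−0.00333)² + (+0.03787)² = 0.00675
Variance = 0.00675 / 12 = 0.00056
SE* = √0.00056

SE* = 0.024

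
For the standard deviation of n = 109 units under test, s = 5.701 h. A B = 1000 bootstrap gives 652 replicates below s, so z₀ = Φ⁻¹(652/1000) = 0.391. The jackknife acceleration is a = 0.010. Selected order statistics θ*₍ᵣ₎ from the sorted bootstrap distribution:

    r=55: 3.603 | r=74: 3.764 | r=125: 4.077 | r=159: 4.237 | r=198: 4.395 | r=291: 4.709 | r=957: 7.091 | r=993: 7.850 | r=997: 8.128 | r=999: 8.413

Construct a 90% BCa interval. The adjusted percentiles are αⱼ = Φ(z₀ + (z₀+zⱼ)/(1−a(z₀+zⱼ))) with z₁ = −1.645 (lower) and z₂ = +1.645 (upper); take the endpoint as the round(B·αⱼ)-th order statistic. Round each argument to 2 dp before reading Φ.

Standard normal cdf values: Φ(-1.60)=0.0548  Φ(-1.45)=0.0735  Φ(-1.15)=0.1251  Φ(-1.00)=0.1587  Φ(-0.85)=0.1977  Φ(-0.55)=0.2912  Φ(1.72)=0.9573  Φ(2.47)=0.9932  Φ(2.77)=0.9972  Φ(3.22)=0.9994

(4.395, 7.850)

Lower: z₀ + z₁ = 0.391 + (-1.645) = -1.254; 1 − a(z₀+z₁) = 1 − (0.010)(-1.254) = 1.0125; argument = 0.391 + (-1.254)/1.0125 = -0.8475 → -0.85.
α₁ = Φ(-0.85) = 0.1977; rank = round(1000 × 0.1977) = 198; θ*₍198₎ = 4.395.
Upper: z₀ + z₂ = 2.036; 1 − a(z₀+z₂) = 0.9796; argument = 2.4693 → 2.47; α₂ = 0.9932; rank = 993; θ*₍993₎ = 7.850.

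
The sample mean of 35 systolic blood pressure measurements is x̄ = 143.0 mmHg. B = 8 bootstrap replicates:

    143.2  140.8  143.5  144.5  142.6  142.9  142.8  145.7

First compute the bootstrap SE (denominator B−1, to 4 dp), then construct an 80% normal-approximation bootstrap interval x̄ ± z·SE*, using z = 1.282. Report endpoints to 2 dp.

(141.16, 144.84)

Mean of replicates = 143.2500; sum of squared deviations = 14.3800; SE* = √(14.3800/7) = 1.4333
Margin = 1.282 × 1.4333 = 1.837
Interval: 143.0 ± 1.837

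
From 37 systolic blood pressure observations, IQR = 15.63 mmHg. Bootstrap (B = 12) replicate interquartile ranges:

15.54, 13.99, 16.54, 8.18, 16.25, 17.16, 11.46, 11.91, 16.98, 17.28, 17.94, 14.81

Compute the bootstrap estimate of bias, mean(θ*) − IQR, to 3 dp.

bias = −0.793

mean(θ*) = (15.54 + 13.99 + 16.54 + 8.18 + 16.25 + 17.16 + 11.46 + 11.91 + 16.98 + 17.28 + 17.94 + 14.81) / 12 = 14.8367
bias = 14.8367 − 15.63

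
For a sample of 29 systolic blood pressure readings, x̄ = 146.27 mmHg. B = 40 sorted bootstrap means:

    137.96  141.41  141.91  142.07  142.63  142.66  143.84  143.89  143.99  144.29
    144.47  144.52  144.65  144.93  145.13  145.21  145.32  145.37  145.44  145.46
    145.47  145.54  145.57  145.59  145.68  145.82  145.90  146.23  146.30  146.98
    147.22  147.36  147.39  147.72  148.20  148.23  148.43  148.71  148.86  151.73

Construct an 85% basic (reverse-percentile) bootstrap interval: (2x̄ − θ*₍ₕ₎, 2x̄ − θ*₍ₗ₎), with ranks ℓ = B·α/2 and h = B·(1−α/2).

(144.11, 150.63)

Percentile endpoints at ranks 3 and 37: θ*₍3₎ = 141.91, θ*₍37₎ = 148.43.
Basic interval reflects these around x̄:
  lower = 2 × 146.27 − 148.43 = 144.11
  upper = 2 × 146.27 − 141.91 = 150.63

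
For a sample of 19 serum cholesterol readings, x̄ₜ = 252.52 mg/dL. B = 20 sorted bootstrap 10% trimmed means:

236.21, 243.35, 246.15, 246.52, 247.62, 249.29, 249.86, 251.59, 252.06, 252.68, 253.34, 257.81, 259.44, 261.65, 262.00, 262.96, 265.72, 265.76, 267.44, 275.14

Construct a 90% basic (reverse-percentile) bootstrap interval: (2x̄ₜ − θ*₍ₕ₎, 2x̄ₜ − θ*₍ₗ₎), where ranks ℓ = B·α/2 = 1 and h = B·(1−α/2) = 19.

(237.60, 268.83)

Percentile endpoints at ranks 1 and 19: θ*₍1₎ = 236.21, θ*₍19₎ = 267.44.
Basic interval reflects these around x̄ₜ:
  lower = 2 × 252.52 − 267.44 = 237.60
  upper = 2 × 252.52 − 236.21 = 268.83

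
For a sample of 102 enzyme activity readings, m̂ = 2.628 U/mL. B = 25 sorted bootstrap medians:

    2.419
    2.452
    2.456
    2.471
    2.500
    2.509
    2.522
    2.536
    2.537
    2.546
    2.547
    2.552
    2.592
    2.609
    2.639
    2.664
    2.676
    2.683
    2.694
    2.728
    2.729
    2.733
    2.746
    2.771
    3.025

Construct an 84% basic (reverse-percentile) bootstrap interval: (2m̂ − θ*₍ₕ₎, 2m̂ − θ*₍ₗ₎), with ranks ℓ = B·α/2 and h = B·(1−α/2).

Percentile endpoints at ranks 2 and 23: θ*₍2₎ = 2.452, θ*₍23₎ = 2.746.
Basic interval reflects these around m̂:
  lower = 2 × 2.628 − 2.746 = 2.510
  upper = 2 × 2.628 − 2.452 = 2.804

(2.510, 2.804)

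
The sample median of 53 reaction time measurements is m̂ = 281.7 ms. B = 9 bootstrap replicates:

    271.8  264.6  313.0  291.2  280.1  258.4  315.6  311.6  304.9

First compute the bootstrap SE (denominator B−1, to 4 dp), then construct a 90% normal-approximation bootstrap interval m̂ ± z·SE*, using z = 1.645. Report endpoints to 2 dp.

(245.16, 318.24)

Mean of replicates = 290.1333; sum of squared deviations = 3947.1800; SE* = √(3947.1800/8) = 22.2126
Margin = 1.645 × 22.2126 = 36.540
Interval: 281.7 ± 36.540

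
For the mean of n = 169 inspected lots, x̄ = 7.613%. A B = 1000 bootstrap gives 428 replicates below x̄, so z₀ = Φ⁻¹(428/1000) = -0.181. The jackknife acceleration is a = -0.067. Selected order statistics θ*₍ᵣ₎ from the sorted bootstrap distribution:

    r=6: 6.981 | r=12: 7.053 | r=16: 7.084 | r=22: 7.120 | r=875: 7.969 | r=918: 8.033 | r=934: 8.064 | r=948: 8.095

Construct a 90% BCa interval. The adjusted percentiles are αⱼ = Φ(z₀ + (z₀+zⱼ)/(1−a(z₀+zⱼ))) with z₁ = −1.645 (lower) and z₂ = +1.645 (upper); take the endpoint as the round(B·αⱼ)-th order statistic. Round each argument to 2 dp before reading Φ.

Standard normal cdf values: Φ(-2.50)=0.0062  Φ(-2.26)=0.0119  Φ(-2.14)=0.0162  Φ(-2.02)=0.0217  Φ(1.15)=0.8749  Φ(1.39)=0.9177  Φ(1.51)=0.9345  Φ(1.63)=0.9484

Lower: z₀ + z₁ = -0.181 + (-1.645) = -1.826; 1 − a(z₀+z₁) = 1 − (-0.067)(-1.826) = 0.8777; argument = -0.181 + (-1.826)/0.8777 = -2.2615 → -2.26.
α₁ = Φ(-2.26) = 0.0119; rank = round(1000 × 0.0119) = 12; θ*₍12₎ = 7.053.
Upper: z₀ + z₂ = 1.464; 1 − a(z₀+z₂) = 1.0981; argument = 1.1522 → 1.15; α₂ = 0.8749; rank = 875; θ*₍875₎ = 7.969.

(7.053, 7.969)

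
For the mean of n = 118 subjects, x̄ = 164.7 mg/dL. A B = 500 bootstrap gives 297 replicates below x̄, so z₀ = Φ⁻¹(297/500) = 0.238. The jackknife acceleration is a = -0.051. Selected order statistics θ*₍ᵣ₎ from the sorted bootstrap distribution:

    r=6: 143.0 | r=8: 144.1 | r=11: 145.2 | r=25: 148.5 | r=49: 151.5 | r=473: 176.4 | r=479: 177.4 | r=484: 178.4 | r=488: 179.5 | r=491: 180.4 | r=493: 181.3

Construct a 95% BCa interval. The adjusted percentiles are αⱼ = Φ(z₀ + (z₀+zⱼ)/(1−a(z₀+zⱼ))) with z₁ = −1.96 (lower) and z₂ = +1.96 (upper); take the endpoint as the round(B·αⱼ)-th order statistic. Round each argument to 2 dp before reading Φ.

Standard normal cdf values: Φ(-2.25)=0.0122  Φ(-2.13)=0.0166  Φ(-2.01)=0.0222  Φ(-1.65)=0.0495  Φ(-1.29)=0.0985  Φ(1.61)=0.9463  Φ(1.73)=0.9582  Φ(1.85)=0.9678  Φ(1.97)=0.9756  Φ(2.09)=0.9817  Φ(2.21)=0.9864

(148.5, 181.3)

Lower: z₀ + z₁ = 0.238 + (-1.960) = -1.722; 1 − a(z₀+z₁) = 1 − (-0.051)(-1.722) = 0.9122; argument = 0.238 + (-1.722)/0.9122 = -1.6498 → -1.65.
α₁ = Φ(-1.65) = 0.0495; rank = round(500 × 0.0495) = 25; θ*₍25₎ = 148.5.
Upper: z₀ + z₂ = 2.198; 1 − a(z₀+z₂) = 1.1121; argument = 2.2144 → 2.21; α₂ = 0.9864; rank = 493; θ*₍493₎ = 181.3.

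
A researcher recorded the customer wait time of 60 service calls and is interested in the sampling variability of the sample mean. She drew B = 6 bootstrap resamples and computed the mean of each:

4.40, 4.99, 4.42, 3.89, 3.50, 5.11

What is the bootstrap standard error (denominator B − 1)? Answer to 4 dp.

Bootstrap SE is the standard deviation of the 6 replicate means.
Mean of replicates: (4.40 + 4.99 + 4.42 + 3.89 + 3.50 + 5.11) / 6 = 26.31000 / 6 = 4.38500
Sum of squared deviations: (+0.01500)² + (+0.60500)² + (+0.03500)² + (−0.49500)² + (−0.88500)² + (+0.72500)² = 1.92135
Variance = 1.92135 / 5 = 0.38427
SE* = √0.38427

SE* = 0.6199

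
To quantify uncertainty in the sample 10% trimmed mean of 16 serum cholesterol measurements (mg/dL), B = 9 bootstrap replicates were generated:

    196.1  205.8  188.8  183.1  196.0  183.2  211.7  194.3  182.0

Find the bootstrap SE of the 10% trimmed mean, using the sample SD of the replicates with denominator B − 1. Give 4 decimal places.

SE* = 10.3968

Bootstrap SE is the standard deviation of the 9 replicate 10% trimmed means.
Mean of replicates: (196.1 + 205.8 + 188.8 + 183.1 + 196.0 + 183.2 + 211.7 + 194.3 + 182.0) / 9 = 1741.00000 / 9 = 193.44444
Sum of squared deviations: (+2.65556)² + (+12.35556)² + (−4.64444)² + (−10.34444)² + (+2.55556)² + (−10.24444)² + (+18.25556)² + (+0.85556)² + (−11.44444)² = 864.74222
Variance = 864.74222 / 8 = 108.09278
SE* = √108.09278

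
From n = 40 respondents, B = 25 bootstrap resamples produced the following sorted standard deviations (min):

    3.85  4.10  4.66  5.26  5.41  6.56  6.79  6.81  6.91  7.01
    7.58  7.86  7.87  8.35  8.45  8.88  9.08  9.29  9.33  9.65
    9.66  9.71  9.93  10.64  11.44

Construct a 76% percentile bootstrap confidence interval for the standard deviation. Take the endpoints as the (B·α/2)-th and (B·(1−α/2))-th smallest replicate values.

(4.66, 9.71)

α = 0.24; lower rank = 25 × 0.120 = 3; upper rank = 25 × 0.880 = 22.
The 3rd smallest replicate is 4.66; the 22nd is 9.71.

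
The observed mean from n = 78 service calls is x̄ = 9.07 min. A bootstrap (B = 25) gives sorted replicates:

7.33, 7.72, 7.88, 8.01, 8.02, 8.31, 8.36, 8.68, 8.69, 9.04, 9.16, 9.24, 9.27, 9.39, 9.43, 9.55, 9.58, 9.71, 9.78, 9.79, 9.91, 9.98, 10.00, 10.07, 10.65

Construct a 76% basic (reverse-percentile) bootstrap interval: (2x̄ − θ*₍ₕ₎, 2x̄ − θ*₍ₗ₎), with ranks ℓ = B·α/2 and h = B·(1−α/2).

Percentile endpoints at ranks 3 and 22: θ*₍3₎ = 7.88, θ*₍22₎ = 9.98.
Basic interval reflects these around x̄:
  lower = 2 × 9.07 − 9.98 = 8.16
  upper = 2 × 9.07 − 7.88 = 10.26

(8.16, 10.26)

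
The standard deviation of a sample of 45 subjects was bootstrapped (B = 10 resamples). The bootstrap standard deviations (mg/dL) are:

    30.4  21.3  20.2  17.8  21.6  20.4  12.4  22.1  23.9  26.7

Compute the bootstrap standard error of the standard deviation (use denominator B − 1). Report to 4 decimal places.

Bootstrap SE is the standard deviation of the 10 replicate standard deviations.
Mean of replicates: (30.4 + 21.3 + 20.2 + 17.8 + 21.6 + 20.4 + 12.4 + 22.1 + 23.9 + 26.7) / 10 = 216.80000 / 10 = 21.68000
Sum of squared deviations: (+8.72000)² + (−0.38000)² + (−1.48000)² + (−3.88000)² + (−0.08000)² + (−1.28000)² + (−9.28000)² + (+0.42000)² + (+2.22000)² + (+5.02000)² = 211.49600
Variance = 211.49600 / 9 = 23.49956
SE* = √23.49956

SE* = 4.8476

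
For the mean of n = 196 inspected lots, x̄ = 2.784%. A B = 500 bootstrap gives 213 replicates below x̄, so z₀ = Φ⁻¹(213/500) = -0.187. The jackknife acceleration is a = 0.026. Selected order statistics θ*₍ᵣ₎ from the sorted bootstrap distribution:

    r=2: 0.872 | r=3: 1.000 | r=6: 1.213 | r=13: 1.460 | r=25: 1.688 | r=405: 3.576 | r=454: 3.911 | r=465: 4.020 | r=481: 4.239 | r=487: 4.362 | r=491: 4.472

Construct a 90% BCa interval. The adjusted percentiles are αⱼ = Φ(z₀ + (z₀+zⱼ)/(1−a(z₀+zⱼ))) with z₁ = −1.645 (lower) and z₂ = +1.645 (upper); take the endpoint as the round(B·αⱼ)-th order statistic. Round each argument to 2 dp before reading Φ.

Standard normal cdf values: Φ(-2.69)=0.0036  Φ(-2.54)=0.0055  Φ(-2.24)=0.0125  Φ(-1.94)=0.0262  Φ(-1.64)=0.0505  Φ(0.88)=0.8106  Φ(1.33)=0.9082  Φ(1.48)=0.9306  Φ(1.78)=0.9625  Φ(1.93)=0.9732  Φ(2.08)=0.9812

(1.460, 3.911)

Lower: z₀ + z₁ = -0.187 + (-1.645) = -1.832; 1 − a(z₀+z₁) = 1 − (0.026)(-1.832) = 1.0476; argument = -0.187 + (-1.832)/1.0476 = -1.9357 → -1.94.
α₁ = Φ(-1.94) = 0.0262; rank = round(500 × 0.0262) = 13; θ*₍13₎ = 1.460.
Upper: z₀ + z₂ = 1.458; 1 − a(z₀+z₂) = 0.9621; argument = 1.3284 → 1.33; α₂ = 0.9082; rank = 454; θ*₍454₎ = 3.911.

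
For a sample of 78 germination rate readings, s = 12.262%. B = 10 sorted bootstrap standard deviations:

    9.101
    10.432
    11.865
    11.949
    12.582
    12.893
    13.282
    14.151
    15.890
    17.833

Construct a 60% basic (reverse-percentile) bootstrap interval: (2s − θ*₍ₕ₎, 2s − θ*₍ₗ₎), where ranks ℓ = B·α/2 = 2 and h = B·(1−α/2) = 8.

(10.373, 14.092)

Percentile endpoints at ranks 2 and 8: θ*₍2₎ = 10.432, θ*₍8₎ = 14.151.
Basic interval reflects these around s:
  lower = 2 × 12.262 − 14.151 = 10.373
  upper = 2 × 12.262 − 10.432 = 14.092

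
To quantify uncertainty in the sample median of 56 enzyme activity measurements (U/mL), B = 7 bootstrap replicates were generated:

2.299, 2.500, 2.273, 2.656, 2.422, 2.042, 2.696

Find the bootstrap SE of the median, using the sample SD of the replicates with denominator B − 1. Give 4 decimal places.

Bootstrap SE is the standard deviation of the 7 replicate medians.
Mean of replicates: (2.299 + 2.500 + 2.273 + 2.656 + 2.422 + 2.042 + 2.696) / 7 = 16.88800 / 7 = 2.41257
Sum of squared deviations: (−0.11357)² + (+0.08743)² + (−0.13957)² + (+0.24343)² + (+0.00943)² + (−0.37057)² + (+0.28343)² = 0.31702
Variance = 0.31702 / 6 = 0.05284
SE* = √0.05284

SE* = 0.2299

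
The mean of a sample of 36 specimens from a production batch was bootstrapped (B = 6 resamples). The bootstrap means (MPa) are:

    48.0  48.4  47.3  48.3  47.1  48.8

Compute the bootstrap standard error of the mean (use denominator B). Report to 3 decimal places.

Bootstrap SE is the standard deviation of the 6 replicate means.
Mean of replicates: (48.0 + 48.4 + 47.3 + 48.3 + 47.1 + 48.8) / 6 = 287.9000 / 6 = 47.9833
Sum of squared deviations: (+0.0167)² + (+0.4167)² + (−0.6833)² + (+0.3167)² + (−0.8833)² + (+0.8167)² = 2.1883
Variance = 2.1883 / 6 = 0.3647
SE* = √0.3647

SE* = 0.604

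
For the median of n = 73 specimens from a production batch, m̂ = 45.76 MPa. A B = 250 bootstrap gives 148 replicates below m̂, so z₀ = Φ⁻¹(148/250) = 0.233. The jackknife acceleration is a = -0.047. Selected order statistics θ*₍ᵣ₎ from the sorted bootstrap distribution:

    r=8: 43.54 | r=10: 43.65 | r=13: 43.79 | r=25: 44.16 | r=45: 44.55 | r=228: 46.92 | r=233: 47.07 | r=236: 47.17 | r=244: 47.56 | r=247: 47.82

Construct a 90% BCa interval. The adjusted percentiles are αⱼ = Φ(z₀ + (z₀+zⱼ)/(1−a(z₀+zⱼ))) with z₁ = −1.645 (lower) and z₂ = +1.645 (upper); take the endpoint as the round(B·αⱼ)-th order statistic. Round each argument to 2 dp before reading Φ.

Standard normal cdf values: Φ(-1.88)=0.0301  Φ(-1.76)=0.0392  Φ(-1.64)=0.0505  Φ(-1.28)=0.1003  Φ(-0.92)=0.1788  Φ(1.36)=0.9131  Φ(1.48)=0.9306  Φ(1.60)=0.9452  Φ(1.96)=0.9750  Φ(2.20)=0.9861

Lower: z₀ + z₁ = 0.233 + (-1.645) = -1.412; 1 − a(z₀+z₁) = 1 − (-0.047)(-1.412) = 0.9336; argument = 0.233 + (-1.412)/0.9336 = -1.2794 → -1.28.
α₁ = Φ(-1.28) = 0.1003; rank = round(250 × 0.1003) = 25; θ*₍25₎ = 44.16.
Upper: z₀ + z₂ = 1.878; 1 − a(z₀+z₂) = 1.0883; argument = 1.9587 → 1.96; α₂ = 0.9750; rank = 244; θ*₍244₎ = 47.56.

(44.16, 47.56)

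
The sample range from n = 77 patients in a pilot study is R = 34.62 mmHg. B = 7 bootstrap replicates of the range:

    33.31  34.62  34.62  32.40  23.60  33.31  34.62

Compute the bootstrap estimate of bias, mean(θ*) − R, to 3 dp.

mean(θ*) = (33.31 + 34.62 + 34.62 + 32.40 + 23.60 + 33.31 + 34.62) / 7 = 32.3543
bias = 32.3543 − 34.62

bias = −2.266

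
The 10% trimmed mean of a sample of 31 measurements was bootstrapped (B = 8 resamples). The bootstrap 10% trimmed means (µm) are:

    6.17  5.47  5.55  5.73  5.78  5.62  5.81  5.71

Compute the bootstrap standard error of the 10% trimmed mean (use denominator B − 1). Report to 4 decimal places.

Bootstrap SE is the standard deviation of the 8 replicate 10% trimmed means.
Mean of replicates: (6.17 + 5.47 + 5.55 + 5.73 + 5.78 + 5.62 + 5.81 + 5.71) / 8 = 45.84000 / 8 = 5.73000
Sum of squared deviations: (+0.44000)² + (−0.26000)² + (−0.18000)² + (+0.00000)² + (+0.05000)² + (−0.11000)² + (+0.08000)² + (−0.02000)² = 0.31500
Variance = 0.31500 / 7 = 0.04500
SE* = √0.04500

SE* = 0.2121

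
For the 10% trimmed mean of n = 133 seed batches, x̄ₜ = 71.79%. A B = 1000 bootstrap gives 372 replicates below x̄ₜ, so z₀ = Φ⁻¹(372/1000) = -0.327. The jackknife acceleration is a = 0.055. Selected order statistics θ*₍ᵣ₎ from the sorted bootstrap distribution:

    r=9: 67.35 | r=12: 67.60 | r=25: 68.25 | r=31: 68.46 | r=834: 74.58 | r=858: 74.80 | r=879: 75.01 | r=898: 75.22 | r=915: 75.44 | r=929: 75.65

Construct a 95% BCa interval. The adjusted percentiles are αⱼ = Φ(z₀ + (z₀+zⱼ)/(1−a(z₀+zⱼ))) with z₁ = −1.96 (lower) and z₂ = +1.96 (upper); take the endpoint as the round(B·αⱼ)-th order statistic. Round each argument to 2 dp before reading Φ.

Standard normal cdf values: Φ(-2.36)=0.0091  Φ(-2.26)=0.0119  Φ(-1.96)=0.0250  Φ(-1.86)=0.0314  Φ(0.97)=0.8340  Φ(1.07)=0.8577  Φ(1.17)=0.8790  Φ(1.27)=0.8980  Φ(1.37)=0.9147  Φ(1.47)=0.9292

Lower: z₀ + z₁ = -0.327 + (-1.960) = -2.287; 1 − a(z₀+z₁) = 1 − (0.055)(-2.287) = 1.1258; argument = -0.327 + (-2.287)/1.1258 = -2.3585 → -2.36.
α₁ = Φ(-2.36) = 0.0091; rank = round(1000 × 0.0091) = 9; θ*₍9₎ = 67.35.
Upper: z₀ + z₂ = 1.633; 1 − a(z₀+z₂) = 0.9102; argument = 1.4671 → 1.47; α₂ = 0.9292; rank = 929; θ*₍929₎ = 75.65.

(67.35, 75.65)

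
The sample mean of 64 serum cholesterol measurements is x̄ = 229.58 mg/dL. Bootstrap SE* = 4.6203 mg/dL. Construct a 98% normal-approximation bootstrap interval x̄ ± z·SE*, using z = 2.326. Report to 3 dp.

Margin = 2.326 × 4.6203 = 10.7468
Interval: 229.58 ± 10.7468

(218.833, 240.327)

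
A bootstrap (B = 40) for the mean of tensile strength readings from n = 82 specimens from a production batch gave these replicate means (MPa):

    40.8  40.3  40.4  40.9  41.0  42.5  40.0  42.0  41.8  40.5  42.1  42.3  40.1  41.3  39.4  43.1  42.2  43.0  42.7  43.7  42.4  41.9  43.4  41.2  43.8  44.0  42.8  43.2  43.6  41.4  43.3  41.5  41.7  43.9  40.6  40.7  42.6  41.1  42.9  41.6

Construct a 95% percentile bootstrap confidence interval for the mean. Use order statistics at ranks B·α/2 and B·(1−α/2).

Sorted replicates: 39.4, 40.0, 40.1, 40.3, 40.4, 40.5, 40.6, 40.7, 40.8, 40.9, 41.0, 41.1, 41.2, 41.3, 41.4, 41.5, 41.6, 41.7, 41.8, 41.9, 42.0, 42.1, 42.2, 42.3, 42.4, 42.5, 42.6, 42.7, 42.8, 42.9, 43.0, 43.1, 43.2, 43.3, 43.4, 43.6, 43.7, 43.8, 43.9, 44.0
α = 0.05; lower rank = 40 × 0.025 = 1; upper rank = 40 × 0.975 = 39.
The 1st smallest replicate is 39.4; the 39th is 43.9.

(39.4, 43.9)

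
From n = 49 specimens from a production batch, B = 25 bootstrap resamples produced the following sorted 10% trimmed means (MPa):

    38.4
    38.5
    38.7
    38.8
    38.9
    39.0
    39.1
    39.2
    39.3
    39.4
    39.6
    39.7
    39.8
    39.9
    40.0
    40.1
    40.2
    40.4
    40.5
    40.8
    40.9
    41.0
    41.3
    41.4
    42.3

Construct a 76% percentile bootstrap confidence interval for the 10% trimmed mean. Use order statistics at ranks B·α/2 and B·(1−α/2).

α = 0.24; lower rank = 25 × 0.120 = 3; upper rank = 25 × 0.880 = 22.
The 3rd smallest replicate is 38.7; the 22nd is 41.0.

(38.7, 41.0)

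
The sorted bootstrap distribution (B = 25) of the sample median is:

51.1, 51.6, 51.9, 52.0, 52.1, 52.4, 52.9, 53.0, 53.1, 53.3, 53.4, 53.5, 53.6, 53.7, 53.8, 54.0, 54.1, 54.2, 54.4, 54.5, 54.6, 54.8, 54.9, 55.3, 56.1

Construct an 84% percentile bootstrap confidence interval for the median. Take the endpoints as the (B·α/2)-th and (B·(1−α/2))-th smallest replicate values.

α = 0.16; lower rank = 25 × 0.080 = 2; upper rank = 25 × 0.920 = 23.
The 2nd smallest replicate is 51.6; the 23rd is 54.9.

(51.6, 54.9)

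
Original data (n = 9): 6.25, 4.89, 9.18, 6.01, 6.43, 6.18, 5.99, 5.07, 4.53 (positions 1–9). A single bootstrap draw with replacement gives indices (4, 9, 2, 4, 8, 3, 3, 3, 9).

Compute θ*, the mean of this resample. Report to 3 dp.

Resample values: 6.01, 4.53, 4.89, 6.01, 5.07, 9.18, 9.18, 9.18, 4.53.
Mean = (6.01 + 4.53 + 4.89 + 6.01 + 5.07 + 9.18 + 9.18 + 9.18 + 4.53) / 9 = 58.580 / 9 = 6.509

θ* = 6.509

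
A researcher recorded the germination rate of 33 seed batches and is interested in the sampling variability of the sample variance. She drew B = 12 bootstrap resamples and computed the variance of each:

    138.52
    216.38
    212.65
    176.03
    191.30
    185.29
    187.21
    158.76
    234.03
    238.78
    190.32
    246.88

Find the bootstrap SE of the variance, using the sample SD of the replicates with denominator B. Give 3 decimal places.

Bootstrap SE is the standard deviation of the 12 replicate variances.
Mean of replicates: (138.52 + 216.38 + 212.65 + 176.03 + 191.30 + 185.29 + 187.21 + 158.76 + 234.03 + 238.78 + 190.32 + 246.88) / 12 = 2376.1500 / 12 = 198.0125
Sum of squared deviations: (−59.4925)² + (+18.3675)² + (+14.6375)² + (−21.9825)² + (−6.7125)² + (−12.7225)² + (−10.8025)² + (−39.2525)² + (+36.0175)² + (+40.7675)² + (−7.6925)² + (+48.8675)² = 11845.0382
Variance = 11845.0382 / 12 = 987.0865
SE* = √987.0865

SE* = 31.418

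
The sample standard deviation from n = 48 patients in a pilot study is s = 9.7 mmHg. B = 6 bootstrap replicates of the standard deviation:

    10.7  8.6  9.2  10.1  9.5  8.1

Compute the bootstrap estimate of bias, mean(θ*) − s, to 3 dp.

mean(θ*) = (10.7 + 8.6 + 9.2 + 10.1 + 9.5 + 8.1) / 6 = 9.3667
bias = 9.3667 − 9.7

bias = −0.333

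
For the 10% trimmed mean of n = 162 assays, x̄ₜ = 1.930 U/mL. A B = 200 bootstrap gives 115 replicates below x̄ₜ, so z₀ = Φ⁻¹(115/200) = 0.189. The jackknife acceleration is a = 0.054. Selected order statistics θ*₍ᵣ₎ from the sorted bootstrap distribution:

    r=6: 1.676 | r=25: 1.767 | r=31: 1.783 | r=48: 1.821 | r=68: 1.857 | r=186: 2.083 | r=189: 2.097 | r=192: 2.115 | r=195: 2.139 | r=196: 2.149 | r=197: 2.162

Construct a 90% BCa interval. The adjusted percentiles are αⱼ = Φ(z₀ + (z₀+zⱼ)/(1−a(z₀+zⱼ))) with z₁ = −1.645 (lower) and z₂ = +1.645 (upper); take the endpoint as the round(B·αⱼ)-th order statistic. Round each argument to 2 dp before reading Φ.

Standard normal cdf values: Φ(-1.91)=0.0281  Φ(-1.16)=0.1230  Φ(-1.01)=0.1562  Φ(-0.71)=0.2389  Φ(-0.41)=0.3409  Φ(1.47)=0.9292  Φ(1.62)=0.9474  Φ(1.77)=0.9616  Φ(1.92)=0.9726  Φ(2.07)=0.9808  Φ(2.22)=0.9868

Lower: z₀ + z₁ = 0.189 + (-1.645) = -1.456; 1 − a(z₀+z₁) = 1 − (0.054)(-1.456) = 1.0786; argument = 0.189 + (-1.456)/1.0786 = -1.1609 → -1.16.
α₁ = Φ(-1.16) = 0.1230; rank = round(200 × 0.1230) = 25; θ*₍25₎ = 1.767.
Upper: z₀ + z₂ = 1.834; 1 − a(z₀+z₂) = 0.9010; argument = 2.2246 → 2.22; α₂ = 0.9868; rank = 197; θ*₍197₎ = 2.162.

(1.767, 2.162)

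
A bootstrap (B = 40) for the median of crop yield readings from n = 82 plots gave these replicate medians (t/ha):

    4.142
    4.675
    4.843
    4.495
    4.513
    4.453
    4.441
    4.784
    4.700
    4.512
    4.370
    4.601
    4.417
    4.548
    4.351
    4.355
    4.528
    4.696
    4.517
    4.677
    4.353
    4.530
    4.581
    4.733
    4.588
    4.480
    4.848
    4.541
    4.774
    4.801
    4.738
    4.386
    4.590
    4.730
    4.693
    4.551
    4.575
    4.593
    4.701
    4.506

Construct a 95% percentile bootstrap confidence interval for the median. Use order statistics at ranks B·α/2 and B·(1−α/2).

Sorted replicates: 4.142, 4.351, 4.353, 4.355, 4.370, 4.386, 4.417, 4.441, 4.453, 4.480, 4.495, 4.506, 4.512, 4.513, 4.517, 4.528, 4.530, 4.541, 4.548, 4.551, 4.575, 4.581, 4.588, 4.590, 4.593, 4.601, 4.675, 4.677, 4.693, 4.696, 4.700, 4.701, 4.730, 4.733, 4.738, 4.774, 4.784, 4.801, 4.843, 4.848
α = 0.05; lower rank = 40 × 0.025 = 1; upper rank = 40 × 0.975 = 39.
The 1st smallest replicate is 4.142; the 39th is 4.843.

(4.142, 4.843)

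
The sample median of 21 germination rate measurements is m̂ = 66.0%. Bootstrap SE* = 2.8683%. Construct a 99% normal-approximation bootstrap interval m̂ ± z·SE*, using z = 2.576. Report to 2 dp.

Margin = 2.576 × 2.8683 = 7.389
Interval: 66.0 ± 7.389

(58.61, 73.39)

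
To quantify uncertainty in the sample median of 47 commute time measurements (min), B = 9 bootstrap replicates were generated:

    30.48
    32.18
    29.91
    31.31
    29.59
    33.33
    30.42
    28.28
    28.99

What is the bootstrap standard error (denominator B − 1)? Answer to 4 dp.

Bootstrap SE is the standard deviation of the 9 replicate medians.
Mean of replicates: (30.48 + 32.18 + 29.91 + 31.31 + 29.59 + 33.33 + 30.42 + 28.28 + 28.99) / 9 = 274.49000 / 9 = 30.49889
Sum of squared deviations: (−0.01889)² + (+1.68111)² + (−0.58889)² + (+0.81111)² + (−0.90889)² + (+2.83111)² + (−0.07889)² + (−2.21889)² + (−1.50889)² = 19.87889
Variance = 19.87889 / 8 = 2.48486
SE* = √2.48486

SE* = 1.5763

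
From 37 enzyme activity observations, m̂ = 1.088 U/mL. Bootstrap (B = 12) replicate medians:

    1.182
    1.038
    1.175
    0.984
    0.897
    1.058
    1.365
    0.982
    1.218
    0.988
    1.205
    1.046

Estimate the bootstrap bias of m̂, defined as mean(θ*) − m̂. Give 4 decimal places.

bias = +0.0068

mean(θ*) = (1.182 + 1.038 + 1.175 + 0.984 + 0.897 + 1.058 + 1.365 + 0.982 + 1.218 + 0.988 + 1.205 + 1.046) / 12 = 1.09483
bias = 1.09483 − 1.088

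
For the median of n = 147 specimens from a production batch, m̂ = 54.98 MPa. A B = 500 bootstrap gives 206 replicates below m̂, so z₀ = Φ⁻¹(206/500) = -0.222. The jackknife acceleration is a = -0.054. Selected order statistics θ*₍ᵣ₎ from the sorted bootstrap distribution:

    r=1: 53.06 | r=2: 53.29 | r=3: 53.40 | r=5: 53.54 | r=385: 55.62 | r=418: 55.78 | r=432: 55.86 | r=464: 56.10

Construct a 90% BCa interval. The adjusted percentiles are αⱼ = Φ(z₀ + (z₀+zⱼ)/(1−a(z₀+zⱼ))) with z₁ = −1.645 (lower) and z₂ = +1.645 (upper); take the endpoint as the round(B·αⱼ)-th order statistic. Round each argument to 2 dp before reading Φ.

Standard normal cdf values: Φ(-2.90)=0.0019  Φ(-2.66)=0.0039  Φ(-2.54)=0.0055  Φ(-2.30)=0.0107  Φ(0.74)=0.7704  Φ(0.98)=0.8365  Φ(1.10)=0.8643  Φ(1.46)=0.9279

Lower: z₀ + z₁ = -0.222 + (-1.645) = -1.867; 1 − a(z₀+z₁) = 1 − (-0.054)(-1.867) = 0.8992; argument = -0.222 + (-1.867)/0.8992 = -2.2983 → -2.30.
α₁ = Φ(-2.30) = 0.0107; rank = round(500 × 0.0107) = 5; θ*₍5₎ = 53.54.
Upper: z₀ + z₂ = 1.423; 1 − a(z₀+z₂) = 1.0768; argument = 1.0995 → 1.10; α₂ = 0.8643; rank = 432; θ*₍432₎ = 55.86.

(53.54, 55.86)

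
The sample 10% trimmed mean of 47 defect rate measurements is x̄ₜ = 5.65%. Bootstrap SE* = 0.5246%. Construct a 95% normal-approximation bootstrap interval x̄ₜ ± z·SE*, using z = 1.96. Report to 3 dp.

Margin = 1.96 × 0.5246 = 1.0282
Interval: 5.65 ± 1.0282

(4.622, 6.678)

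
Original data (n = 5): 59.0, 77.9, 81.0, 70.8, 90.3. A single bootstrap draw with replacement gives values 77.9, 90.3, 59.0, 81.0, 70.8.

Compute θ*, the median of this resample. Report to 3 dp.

θ* = 77.900

Sorted: 59.0, 70.8, 77.9, 81.0, 90.3
Median = middle value = 77.900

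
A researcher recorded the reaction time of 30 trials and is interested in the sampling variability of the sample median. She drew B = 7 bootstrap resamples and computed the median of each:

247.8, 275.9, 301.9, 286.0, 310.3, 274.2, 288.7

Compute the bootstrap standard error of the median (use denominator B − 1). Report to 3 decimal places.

SE* = 20.448

Bootstrap SE is the standard deviation of the 7 replicate medians.
Mean of replicates: (247.8 + 275.9 + 301.9 + 286.0 + 310.3 + 274.2 + 288.7) / 7 = 1984.8000 / 7 = 283.5429
Sum of squared deviations: (−35.7429)² + (−7.6429)² + (+18.3571)² + (+2.4571)² + (+26.7571)² + (−9.3429)² + (+5.1571)² = 2508.8171
Variance = 2508.8171 / 6 = 418.1362
SE* = √418.1362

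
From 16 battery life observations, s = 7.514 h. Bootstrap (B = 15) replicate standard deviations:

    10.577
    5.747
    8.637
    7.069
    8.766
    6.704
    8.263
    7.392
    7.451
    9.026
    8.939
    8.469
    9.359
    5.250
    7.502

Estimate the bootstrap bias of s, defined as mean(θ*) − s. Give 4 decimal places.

bias = +0.4294

mean(θ*) = (10.577 + 5.747 + 8.637 + 7.069 + 8.766 + 6.704 + 8.263 + 7.392 + 7.451 + 9.026 + 8.939 + 8.469 + 9.359 + 5.250 + 7.502) / 15 = 7.94340
bias = 7.94340 − 7.514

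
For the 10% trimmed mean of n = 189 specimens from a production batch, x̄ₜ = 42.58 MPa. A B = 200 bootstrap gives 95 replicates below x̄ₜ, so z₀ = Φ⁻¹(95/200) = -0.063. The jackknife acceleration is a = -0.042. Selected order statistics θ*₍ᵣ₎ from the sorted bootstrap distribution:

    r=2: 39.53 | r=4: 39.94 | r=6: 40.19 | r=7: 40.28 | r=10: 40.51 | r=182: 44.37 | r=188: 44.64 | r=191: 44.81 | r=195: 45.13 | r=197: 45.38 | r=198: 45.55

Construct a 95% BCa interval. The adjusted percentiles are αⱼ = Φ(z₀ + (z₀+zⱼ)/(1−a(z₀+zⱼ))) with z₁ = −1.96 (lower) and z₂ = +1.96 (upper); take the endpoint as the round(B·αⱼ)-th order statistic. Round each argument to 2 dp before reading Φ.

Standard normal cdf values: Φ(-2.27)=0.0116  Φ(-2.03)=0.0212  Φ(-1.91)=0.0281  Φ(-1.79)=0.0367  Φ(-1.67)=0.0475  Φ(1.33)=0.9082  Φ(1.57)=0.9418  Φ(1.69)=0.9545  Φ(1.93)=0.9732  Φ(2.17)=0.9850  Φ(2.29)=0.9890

Lower: z₀ + z₁ = -0.063 + (-1.960) = -2.023; 1 − a(z₀+z₁) = 1 − (-0.042)(-2.023) = 0.9150; argument = -0.063 + (-2.023)/0.9150 = -2.2738 → -2.27.
α₁ = Φ(-2.27) = 0.0116; rank = round(200 × 0.0116) = 2; θ*₍2₎ = 39.53.
Upper: z₀ + z₂ = 1.897; 1 − a(z₀+z₂) = 1.0797; argument = 1.6940 → 1.69; α₂ = 0.9545; rank = 191; θ*₍191₎ = 44.81.

(39.53, 44.81)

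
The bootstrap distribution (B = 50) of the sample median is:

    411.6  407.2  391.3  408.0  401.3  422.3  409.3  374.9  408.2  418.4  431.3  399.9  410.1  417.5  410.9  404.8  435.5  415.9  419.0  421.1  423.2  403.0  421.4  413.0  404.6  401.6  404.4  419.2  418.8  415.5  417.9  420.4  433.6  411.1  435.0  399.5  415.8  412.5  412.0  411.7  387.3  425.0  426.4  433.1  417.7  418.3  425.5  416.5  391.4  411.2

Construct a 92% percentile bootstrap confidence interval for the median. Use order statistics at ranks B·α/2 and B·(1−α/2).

Sorted replicates: 374.9, 387.3, 391.3, 391.4, 399.5, 399.9, 401.3, 401.6, 403.0, 404.4, 404.6, 404.8, 407.2, 408.0, 408.2, 409.3, 410.1, 410.9, 411.1, 411.2, 411.6, 411.7, 412.0, 412.5, 413.0, 415.5, 415.8, 415.9, 416.5, 417.5, 417.7, 417.9, 418.3, 418.4, 418.8, 419.0, 419.2, 420.4, 421.1, 421.4, 422.3, 423.2, 425.0, 425.5, 426.4, 431.3, 433.1, 433.6, 435.0, 435.5
α = 0.08; lower rank = 50 × 0.040 = 2; upper rank = 50 × 0.960 = 48.
The 2nd smallest replicate is 387.3; the 48th is 433.6.

(387.3, 433.6)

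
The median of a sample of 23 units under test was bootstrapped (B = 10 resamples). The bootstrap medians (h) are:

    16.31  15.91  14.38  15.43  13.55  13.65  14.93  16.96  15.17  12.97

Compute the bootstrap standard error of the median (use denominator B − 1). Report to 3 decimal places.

Bootstrap SE is the standard deviation of the 10 replicate medians.
Mean of replicates: (16.31 + 15.91 + 14.38 + 15.43 + 13.55 + 13.65 + 14.93 + 16.96 + 15.17 + 12.97) / 10 = 149.2600 / 10 = 14.9260
Sum of squared deviations: (+1.3840)² + (+0.9840)² + (−0.5460)² + (+0.5040)² + (−1.3760)² + (−1.2760)² + (+0.0040)² + (+2.0340)² + (+0.2440)² + (−1.9560)² = 14.9800
Variance = 14.9800 / 9 = 1.6644
SE* = √1.6644

SE* = 1.290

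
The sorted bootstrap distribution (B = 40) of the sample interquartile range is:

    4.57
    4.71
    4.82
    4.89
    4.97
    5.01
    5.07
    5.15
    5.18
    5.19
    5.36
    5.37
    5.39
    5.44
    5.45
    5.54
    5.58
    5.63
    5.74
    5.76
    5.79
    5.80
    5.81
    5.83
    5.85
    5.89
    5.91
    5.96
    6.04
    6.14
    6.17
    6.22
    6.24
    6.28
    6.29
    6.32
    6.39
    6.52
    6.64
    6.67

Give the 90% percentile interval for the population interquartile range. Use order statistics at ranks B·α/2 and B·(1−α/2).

(4.71, 6.52)

α = 0.10; lower rank = 40 × 0.050 = 2; upper rank = 40 × 0.950 = 38.
The 2nd smallest replicate is 4.71; the 38th is 6.52.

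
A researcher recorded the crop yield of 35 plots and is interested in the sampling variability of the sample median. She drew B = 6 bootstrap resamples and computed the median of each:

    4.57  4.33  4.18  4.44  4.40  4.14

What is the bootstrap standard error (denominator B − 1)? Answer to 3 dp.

Bootstrap SE is the standard deviation of the 6 replicate medians.
Mean of replicates: (4.57 + 4.33 + 4.18 + 4.44 + 4.40 + 4.14) / 6 = 26.06000 / 6 = 4.34333
Sum of squared deviations: (+0.22667)² + (−0.01333)² + (−0.16333)² + (+0.09667)² + (+0.05667)² + (−0.20333)² = 0.13213
Variance = 0.13213 / 5 = 0.02643
SE* = √0.02643

SE* = 0.163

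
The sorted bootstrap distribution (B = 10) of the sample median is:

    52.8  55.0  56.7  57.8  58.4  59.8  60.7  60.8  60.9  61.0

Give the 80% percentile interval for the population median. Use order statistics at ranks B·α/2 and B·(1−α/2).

(52.8, 60.9)

α = 0.20; lower rank = 10 × 0.100 = 1; upper rank = 10 × 0.900 = 9.
The 1st smallest replicate is 52.8; the 9th is 60.9.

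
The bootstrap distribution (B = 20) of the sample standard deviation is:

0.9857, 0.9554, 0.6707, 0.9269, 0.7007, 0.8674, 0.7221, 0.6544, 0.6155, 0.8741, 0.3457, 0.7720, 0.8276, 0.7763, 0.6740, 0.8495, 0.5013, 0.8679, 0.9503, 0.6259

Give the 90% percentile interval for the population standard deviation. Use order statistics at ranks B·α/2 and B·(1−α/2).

Sorted replicates: 0.3457, 0.5013, 0.6155, 0.6259, 0.6544, 0.6707, 0.6740, 0.7007, 0.7221, 0.7720, 0.7763, 0.8276, 0.8495, 0.8674, 0.8679, 0.8741, 0.9269, 0.9503, 0.9554, 0.9857
α = 0.10; lower rank = 20 × 0.050 = 1; upper rank = 20 × 0.950 = 19.
The 1st smallest replicate is 0.3457; the 19th is 0.9554.

(0.3457, 0.9554)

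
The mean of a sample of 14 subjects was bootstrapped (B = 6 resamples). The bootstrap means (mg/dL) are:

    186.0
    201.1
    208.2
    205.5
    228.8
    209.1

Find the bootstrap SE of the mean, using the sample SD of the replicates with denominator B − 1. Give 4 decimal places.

Bootstrap SE is the standard deviation of the 6 replicate means.
Mean of replicates: (186.0 + 201.1 + 208.2 + 205.5 + 228.8 + 209.1) / 6 = 1238.70000 / 6 = 206.45000
Sum of squared deviations: (−20.45000)² + (−5.35000)² + (+1.75000)² + (−0.95000)² + (+22.35000)² + (+2.65000)² = 957.33500
Variance = 957.33500 / 5 = 191.46700
SE* = √191.46700

SE* = 13.8372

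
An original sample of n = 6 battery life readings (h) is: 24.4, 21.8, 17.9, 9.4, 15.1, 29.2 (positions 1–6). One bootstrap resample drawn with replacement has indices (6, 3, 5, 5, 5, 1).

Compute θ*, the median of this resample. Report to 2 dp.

θ* = 16.50

Resample values: 29.2, 17.9, 15.1, 15.1, 15.1, 24.4.
Sorted: 15.1, 15.1, 15.1, 17.9, 24.4, 29.2
Median = average of the two middle values = 16.50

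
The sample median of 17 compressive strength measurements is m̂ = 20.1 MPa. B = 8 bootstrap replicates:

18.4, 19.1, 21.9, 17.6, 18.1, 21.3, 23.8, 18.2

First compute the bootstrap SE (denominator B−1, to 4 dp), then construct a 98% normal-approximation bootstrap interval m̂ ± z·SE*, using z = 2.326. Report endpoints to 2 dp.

Mean of replicates = 19.8000; sum of squared deviations = 35.4000; SE* = √(35.4000/7) = 2.2488
Margin = 2.326 × 2.2488 = 5.231
Interval: 20.1 ± 5.231

(14.87, 25.33)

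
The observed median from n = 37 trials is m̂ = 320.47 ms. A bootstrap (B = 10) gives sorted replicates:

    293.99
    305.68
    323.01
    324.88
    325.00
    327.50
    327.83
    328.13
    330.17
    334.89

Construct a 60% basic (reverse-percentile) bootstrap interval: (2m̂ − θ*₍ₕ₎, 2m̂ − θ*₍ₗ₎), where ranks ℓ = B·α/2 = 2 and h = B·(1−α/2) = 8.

Percentile endpoints at ranks 2 and 8: θ*₍2₎ = 305.68, θ*₍8₎ = 328.13.
Basic interval reflects these around m̂:
  lower = 2 × 320.47 − 328.13 = 312.81
  upper = 2 × 320.47 − 305.68 = 335.26

(312.81, 335.26)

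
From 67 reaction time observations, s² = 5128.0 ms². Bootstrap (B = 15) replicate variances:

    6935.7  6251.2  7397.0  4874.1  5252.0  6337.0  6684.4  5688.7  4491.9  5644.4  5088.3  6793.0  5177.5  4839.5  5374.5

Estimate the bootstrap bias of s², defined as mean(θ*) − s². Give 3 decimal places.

bias = +660.613

mean(θ*) = (6935.7 + 6251.2 + 7397.0 + 4874.1 + 5252.0 + 6337.0 + 6684.4 + 5688.7 + 4491.9 + 5644.4 + 5088.3 + 6793.0 + 5177.5 + 4839.5 + 5374.5) / 15 = 5788.6133
bias = 5788.6133 − 5128.0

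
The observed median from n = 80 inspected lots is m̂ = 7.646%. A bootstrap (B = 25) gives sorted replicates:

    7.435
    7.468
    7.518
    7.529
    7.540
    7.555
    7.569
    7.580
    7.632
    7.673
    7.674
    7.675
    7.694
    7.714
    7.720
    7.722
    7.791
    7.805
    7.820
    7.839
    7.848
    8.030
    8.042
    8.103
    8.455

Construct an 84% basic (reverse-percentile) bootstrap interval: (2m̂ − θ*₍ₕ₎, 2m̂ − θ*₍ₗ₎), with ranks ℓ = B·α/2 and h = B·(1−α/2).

(7.250, 7.824)

Percentile endpoints at ranks 2 and 23: θ*₍2₎ = 7.468, θ*₍23₎ = 8.042.
Basic interval reflects these around m̂:
  lower = 2 × 7.646 − 8.042 = 7.250
  upper = 2 × 7.646 − 7.468 = 7.824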